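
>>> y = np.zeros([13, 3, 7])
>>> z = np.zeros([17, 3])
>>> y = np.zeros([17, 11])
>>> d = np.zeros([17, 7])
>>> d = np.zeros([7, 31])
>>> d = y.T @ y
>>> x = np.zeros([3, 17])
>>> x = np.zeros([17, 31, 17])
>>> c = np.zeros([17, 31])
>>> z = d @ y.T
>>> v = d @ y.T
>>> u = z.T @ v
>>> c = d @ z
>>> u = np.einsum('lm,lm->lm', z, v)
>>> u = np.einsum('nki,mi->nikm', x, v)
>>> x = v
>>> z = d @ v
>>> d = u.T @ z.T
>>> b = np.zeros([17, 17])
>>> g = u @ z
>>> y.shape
(17, 11)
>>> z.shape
(11, 17)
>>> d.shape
(11, 31, 17, 11)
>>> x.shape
(11, 17)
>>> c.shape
(11, 17)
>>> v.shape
(11, 17)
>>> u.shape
(17, 17, 31, 11)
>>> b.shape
(17, 17)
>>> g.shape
(17, 17, 31, 17)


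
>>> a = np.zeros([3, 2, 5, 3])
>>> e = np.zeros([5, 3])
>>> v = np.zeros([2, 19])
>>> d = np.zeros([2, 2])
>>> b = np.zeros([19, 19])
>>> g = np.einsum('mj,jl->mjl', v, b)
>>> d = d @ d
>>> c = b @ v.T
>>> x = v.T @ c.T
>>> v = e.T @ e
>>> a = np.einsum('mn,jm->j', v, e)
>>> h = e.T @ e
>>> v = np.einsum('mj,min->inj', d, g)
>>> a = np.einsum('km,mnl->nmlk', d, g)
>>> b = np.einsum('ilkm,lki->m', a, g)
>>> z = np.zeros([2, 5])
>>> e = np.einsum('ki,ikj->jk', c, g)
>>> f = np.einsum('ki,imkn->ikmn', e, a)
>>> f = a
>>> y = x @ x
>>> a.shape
(19, 2, 19, 2)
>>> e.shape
(19, 19)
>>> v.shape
(19, 19, 2)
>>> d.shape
(2, 2)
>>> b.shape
(2,)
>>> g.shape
(2, 19, 19)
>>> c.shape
(19, 2)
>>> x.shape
(19, 19)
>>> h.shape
(3, 3)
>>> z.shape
(2, 5)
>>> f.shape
(19, 2, 19, 2)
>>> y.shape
(19, 19)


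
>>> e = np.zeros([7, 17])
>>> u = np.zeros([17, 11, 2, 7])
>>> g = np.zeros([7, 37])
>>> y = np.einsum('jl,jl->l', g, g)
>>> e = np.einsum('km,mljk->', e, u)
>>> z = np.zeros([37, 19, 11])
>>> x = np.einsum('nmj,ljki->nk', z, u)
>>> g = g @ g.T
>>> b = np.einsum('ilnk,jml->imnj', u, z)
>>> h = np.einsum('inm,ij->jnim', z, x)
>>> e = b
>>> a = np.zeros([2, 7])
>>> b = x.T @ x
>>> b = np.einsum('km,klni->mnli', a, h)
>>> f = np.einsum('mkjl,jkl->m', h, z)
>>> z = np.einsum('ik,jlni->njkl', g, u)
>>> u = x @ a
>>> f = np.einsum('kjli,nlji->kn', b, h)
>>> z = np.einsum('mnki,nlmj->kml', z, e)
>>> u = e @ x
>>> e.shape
(17, 19, 2, 37)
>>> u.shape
(17, 19, 2, 2)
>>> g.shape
(7, 7)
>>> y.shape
(37,)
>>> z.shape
(7, 2, 19)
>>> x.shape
(37, 2)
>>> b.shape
(7, 37, 19, 11)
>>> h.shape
(2, 19, 37, 11)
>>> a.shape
(2, 7)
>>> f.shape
(7, 2)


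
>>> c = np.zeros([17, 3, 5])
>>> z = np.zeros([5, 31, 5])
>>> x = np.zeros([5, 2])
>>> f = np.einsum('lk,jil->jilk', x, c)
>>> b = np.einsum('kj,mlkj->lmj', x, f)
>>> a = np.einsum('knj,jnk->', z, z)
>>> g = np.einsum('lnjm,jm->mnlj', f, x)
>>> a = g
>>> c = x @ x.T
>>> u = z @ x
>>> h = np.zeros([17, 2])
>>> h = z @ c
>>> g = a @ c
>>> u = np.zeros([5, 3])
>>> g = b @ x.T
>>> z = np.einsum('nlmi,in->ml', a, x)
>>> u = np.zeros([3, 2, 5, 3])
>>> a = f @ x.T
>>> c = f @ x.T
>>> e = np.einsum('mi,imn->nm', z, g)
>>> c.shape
(17, 3, 5, 5)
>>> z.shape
(17, 3)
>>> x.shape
(5, 2)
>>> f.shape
(17, 3, 5, 2)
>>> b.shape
(3, 17, 2)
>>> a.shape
(17, 3, 5, 5)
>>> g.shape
(3, 17, 5)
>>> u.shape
(3, 2, 5, 3)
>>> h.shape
(5, 31, 5)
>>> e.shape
(5, 17)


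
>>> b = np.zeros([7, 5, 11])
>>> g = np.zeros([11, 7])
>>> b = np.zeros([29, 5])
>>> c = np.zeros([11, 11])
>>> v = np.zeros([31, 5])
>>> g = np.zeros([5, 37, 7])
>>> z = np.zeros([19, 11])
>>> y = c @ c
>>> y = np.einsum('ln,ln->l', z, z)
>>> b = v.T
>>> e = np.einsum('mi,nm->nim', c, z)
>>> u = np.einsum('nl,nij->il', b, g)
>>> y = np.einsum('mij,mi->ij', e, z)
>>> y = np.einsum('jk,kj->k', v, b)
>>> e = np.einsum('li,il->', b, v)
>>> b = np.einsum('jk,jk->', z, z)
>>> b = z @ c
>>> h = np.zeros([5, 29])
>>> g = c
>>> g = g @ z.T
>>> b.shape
(19, 11)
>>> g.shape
(11, 19)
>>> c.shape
(11, 11)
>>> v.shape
(31, 5)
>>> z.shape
(19, 11)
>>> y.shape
(5,)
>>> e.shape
()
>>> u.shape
(37, 31)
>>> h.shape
(5, 29)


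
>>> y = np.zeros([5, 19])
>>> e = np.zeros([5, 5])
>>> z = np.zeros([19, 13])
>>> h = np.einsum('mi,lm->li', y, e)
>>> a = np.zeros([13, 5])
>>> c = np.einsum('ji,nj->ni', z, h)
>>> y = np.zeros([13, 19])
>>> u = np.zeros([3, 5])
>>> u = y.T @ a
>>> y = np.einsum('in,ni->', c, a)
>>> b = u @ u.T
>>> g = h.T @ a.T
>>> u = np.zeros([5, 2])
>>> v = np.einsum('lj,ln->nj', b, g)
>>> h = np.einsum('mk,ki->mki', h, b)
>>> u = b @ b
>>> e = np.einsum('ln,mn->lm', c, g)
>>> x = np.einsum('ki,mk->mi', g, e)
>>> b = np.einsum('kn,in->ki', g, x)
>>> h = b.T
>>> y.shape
()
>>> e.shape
(5, 19)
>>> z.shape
(19, 13)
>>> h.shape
(5, 19)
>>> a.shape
(13, 5)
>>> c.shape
(5, 13)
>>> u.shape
(19, 19)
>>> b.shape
(19, 5)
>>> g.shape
(19, 13)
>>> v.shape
(13, 19)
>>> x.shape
(5, 13)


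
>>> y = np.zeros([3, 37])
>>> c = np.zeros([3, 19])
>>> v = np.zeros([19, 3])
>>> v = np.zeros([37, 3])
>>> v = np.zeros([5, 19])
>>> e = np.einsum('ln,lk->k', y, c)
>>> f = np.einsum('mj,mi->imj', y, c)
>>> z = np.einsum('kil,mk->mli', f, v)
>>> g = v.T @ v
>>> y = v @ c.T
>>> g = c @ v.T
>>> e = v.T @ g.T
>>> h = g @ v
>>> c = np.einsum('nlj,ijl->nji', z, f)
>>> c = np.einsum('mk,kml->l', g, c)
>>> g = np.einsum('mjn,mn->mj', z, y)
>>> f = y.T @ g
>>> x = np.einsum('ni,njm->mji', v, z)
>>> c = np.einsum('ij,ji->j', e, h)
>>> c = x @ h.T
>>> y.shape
(5, 3)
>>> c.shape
(3, 37, 3)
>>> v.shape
(5, 19)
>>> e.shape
(19, 3)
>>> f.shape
(3, 37)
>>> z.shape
(5, 37, 3)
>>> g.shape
(5, 37)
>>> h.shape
(3, 19)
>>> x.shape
(3, 37, 19)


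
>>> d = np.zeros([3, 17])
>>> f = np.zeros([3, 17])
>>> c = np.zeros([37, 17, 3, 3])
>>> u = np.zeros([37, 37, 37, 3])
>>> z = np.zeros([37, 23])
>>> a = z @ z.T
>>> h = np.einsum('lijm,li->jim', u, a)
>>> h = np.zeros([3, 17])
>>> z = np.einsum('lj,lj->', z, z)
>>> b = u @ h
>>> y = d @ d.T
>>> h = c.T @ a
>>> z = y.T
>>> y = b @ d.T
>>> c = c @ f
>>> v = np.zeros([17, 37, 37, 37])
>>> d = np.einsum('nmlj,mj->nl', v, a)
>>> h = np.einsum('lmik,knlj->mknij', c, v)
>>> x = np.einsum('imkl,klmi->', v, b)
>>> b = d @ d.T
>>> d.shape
(17, 37)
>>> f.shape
(3, 17)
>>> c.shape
(37, 17, 3, 17)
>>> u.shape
(37, 37, 37, 3)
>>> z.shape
(3, 3)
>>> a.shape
(37, 37)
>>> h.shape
(17, 17, 37, 3, 37)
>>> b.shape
(17, 17)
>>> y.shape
(37, 37, 37, 3)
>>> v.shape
(17, 37, 37, 37)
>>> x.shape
()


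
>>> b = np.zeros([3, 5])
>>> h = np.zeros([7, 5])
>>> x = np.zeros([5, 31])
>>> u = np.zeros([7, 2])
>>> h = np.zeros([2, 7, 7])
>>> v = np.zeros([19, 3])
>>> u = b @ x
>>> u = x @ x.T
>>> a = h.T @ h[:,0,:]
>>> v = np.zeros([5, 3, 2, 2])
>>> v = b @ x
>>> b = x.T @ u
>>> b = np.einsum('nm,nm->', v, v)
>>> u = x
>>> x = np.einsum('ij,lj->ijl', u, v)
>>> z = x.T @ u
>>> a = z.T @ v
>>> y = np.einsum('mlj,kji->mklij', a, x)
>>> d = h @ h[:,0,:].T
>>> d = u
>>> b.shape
()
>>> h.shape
(2, 7, 7)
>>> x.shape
(5, 31, 3)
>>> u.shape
(5, 31)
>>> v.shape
(3, 31)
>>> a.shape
(31, 31, 31)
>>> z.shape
(3, 31, 31)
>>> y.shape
(31, 5, 31, 3, 31)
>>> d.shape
(5, 31)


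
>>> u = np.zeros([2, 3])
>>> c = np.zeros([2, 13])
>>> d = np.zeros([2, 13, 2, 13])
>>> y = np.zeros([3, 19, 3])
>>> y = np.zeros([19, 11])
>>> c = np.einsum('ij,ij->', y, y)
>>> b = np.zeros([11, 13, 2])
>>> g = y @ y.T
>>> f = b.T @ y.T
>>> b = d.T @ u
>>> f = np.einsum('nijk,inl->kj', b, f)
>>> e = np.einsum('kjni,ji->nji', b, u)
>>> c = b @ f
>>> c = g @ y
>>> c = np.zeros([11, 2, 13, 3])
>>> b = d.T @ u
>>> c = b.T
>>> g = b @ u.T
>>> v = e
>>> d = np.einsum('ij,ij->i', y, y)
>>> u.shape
(2, 3)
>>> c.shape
(3, 13, 2, 13)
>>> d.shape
(19,)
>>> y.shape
(19, 11)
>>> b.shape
(13, 2, 13, 3)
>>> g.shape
(13, 2, 13, 2)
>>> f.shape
(3, 13)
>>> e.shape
(13, 2, 3)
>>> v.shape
(13, 2, 3)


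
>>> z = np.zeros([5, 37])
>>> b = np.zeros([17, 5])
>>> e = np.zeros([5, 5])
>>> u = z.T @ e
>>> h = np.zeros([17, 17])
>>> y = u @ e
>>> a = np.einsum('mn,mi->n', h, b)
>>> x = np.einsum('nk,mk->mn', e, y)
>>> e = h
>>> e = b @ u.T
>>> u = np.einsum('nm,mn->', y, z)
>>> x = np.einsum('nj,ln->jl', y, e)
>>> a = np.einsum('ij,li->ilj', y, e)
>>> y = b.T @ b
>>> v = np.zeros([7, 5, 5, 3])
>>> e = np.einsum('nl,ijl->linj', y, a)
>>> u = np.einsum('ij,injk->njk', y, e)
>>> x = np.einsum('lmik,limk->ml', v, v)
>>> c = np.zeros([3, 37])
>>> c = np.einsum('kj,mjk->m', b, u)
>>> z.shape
(5, 37)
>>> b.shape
(17, 5)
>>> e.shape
(5, 37, 5, 17)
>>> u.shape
(37, 5, 17)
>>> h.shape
(17, 17)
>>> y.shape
(5, 5)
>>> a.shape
(37, 17, 5)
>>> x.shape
(5, 7)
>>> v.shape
(7, 5, 5, 3)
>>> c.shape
(37,)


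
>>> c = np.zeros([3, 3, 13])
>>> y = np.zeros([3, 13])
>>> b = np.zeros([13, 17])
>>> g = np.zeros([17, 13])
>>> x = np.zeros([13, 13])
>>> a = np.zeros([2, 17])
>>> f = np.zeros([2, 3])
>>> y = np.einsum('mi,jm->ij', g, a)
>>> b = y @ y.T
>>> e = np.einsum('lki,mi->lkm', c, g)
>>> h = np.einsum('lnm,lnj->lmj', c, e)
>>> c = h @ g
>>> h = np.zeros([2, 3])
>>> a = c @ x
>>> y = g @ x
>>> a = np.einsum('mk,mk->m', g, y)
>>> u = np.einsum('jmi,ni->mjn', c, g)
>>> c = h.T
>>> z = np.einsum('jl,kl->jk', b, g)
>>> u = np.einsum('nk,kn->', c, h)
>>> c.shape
(3, 2)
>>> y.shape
(17, 13)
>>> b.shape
(13, 13)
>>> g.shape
(17, 13)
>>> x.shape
(13, 13)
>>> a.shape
(17,)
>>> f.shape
(2, 3)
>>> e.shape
(3, 3, 17)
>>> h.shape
(2, 3)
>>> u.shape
()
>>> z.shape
(13, 17)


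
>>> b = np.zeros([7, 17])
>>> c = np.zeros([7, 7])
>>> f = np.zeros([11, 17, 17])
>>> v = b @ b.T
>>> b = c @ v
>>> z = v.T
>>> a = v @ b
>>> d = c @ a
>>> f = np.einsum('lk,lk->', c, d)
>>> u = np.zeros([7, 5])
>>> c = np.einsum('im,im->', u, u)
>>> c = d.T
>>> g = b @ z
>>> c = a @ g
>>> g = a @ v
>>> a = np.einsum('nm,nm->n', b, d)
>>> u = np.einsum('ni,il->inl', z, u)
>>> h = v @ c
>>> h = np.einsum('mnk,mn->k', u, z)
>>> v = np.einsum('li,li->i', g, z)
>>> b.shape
(7, 7)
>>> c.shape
(7, 7)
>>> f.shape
()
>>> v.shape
(7,)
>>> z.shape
(7, 7)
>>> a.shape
(7,)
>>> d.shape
(7, 7)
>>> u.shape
(7, 7, 5)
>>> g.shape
(7, 7)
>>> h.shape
(5,)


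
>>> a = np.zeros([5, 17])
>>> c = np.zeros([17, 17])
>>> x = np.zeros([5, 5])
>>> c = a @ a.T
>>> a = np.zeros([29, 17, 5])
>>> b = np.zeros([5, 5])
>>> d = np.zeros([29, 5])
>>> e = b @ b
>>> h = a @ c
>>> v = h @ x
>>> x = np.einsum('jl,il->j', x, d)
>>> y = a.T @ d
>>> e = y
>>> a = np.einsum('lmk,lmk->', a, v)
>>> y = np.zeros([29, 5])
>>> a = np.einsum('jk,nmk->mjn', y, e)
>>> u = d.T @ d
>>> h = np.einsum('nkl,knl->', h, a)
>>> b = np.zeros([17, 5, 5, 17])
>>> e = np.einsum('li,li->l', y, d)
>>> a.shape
(17, 29, 5)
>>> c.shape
(5, 5)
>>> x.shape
(5,)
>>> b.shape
(17, 5, 5, 17)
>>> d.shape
(29, 5)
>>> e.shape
(29,)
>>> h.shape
()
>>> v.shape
(29, 17, 5)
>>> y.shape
(29, 5)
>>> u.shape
(5, 5)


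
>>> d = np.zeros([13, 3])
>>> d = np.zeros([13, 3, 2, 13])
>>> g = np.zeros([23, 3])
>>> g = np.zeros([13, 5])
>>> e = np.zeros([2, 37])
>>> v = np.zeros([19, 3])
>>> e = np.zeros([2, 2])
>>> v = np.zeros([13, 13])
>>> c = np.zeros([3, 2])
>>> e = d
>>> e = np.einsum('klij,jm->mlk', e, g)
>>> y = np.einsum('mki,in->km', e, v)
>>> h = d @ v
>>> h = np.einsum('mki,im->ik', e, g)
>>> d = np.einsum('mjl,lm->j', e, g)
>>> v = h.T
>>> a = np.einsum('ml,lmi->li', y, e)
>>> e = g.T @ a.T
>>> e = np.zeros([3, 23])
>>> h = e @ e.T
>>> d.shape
(3,)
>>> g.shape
(13, 5)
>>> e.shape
(3, 23)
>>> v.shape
(3, 13)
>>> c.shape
(3, 2)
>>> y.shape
(3, 5)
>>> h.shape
(3, 3)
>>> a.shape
(5, 13)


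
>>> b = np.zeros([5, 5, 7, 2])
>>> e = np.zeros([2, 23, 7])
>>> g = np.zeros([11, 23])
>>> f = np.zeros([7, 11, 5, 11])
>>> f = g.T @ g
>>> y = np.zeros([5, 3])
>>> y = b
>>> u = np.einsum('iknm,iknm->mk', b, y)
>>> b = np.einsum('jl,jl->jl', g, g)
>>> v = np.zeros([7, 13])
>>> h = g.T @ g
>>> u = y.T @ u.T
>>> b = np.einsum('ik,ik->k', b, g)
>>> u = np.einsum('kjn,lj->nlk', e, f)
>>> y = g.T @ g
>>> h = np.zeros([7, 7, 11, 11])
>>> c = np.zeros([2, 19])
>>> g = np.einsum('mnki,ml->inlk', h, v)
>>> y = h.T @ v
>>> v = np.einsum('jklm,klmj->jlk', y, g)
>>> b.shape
(23,)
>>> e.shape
(2, 23, 7)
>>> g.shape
(11, 7, 13, 11)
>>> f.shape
(23, 23)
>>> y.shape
(11, 11, 7, 13)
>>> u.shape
(7, 23, 2)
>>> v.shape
(11, 7, 11)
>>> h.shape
(7, 7, 11, 11)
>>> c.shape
(2, 19)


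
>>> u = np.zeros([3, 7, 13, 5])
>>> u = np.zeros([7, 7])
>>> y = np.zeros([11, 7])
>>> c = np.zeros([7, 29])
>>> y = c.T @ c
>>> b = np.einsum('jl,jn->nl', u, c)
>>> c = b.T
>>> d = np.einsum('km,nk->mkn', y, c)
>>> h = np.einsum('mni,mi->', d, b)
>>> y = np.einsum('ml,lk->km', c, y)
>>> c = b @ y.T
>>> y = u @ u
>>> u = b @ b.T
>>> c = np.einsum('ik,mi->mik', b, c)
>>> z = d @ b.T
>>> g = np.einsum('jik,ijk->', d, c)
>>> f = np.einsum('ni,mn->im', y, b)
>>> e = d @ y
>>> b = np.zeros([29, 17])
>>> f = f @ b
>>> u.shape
(29, 29)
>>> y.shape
(7, 7)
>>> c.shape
(29, 29, 7)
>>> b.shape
(29, 17)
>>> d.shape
(29, 29, 7)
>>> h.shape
()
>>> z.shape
(29, 29, 29)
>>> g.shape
()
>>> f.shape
(7, 17)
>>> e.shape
(29, 29, 7)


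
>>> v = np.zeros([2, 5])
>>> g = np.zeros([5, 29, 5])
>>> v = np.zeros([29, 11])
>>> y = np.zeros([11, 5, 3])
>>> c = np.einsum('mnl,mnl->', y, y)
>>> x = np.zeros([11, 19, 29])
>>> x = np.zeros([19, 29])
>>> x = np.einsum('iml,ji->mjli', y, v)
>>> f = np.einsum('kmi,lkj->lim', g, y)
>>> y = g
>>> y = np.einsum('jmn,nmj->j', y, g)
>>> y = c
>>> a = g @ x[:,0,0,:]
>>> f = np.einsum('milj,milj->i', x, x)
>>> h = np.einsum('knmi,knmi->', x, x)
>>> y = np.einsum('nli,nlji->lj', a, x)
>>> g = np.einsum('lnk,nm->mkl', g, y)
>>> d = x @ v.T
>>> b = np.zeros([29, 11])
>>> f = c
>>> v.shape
(29, 11)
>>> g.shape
(3, 5, 5)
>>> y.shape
(29, 3)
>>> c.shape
()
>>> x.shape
(5, 29, 3, 11)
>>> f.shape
()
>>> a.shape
(5, 29, 11)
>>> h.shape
()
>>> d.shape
(5, 29, 3, 29)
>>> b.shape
(29, 11)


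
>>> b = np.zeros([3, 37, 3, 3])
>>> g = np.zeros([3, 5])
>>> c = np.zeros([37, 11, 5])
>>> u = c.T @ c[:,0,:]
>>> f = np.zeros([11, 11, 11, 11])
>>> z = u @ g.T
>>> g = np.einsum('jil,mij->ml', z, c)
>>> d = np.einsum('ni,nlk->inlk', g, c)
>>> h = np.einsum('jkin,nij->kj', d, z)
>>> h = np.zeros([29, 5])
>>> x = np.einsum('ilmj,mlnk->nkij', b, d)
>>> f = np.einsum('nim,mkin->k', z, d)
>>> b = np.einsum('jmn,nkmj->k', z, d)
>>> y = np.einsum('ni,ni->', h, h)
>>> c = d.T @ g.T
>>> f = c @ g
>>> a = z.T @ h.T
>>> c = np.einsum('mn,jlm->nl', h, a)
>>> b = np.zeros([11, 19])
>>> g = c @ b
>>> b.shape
(11, 19)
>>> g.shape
(5, 19)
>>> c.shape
(5, 11)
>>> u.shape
(5, 11, 5)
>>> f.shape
(5, 11, 37, 3)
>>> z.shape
(5, 11, 3)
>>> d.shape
(3, 37, 11, 5)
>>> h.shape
(29, 5)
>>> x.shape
(11, 5, 3, 3)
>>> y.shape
()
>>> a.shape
(3, 11, 29)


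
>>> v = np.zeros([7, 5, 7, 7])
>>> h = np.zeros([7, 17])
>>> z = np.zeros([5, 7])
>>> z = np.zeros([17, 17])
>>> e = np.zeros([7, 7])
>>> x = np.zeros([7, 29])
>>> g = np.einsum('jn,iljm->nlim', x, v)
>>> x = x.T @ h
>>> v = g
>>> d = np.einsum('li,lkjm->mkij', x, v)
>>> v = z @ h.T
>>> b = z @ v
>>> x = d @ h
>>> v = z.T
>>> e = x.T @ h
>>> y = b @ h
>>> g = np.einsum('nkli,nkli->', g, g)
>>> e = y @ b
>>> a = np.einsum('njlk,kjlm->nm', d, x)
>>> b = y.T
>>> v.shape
(17, 17)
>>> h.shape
(7, 17)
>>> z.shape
(17, 17)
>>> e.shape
(17, 7)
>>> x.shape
(7, 5, 17, 17)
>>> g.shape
()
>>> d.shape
(7, 5, 17, 7)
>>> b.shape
(17, 17)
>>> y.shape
(17, 17)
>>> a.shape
(7, 17)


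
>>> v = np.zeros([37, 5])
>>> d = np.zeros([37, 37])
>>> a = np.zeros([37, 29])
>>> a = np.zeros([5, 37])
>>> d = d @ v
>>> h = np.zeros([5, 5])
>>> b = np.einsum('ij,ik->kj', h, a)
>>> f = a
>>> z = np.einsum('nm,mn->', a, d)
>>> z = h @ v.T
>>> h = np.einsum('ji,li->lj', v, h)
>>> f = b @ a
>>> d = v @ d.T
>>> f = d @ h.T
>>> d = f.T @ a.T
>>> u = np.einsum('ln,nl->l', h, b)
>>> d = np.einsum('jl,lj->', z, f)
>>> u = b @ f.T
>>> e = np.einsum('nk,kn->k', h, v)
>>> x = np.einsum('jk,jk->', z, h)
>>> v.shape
(37, 5)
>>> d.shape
()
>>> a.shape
(5, 37)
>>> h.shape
(5, 37)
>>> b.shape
(37, 5)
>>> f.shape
(37, 5)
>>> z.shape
(5, 37)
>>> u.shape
(37, 37)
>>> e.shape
(37,)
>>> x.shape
()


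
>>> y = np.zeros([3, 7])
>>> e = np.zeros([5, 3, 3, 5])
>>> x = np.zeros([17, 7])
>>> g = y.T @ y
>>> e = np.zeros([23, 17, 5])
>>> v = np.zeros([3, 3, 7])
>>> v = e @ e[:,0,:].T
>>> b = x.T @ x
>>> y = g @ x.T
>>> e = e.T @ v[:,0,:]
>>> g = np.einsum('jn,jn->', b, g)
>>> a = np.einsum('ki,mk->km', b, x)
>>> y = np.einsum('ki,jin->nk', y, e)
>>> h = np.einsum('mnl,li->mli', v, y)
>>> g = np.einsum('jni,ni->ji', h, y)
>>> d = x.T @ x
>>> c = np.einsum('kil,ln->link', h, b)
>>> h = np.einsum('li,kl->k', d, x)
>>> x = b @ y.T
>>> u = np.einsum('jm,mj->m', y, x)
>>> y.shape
(23, 7)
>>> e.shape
(5, 17, 23)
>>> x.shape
(7, 23)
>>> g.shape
(23, 7)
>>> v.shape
(23, 17, 23)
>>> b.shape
(7, 7)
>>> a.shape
(7, 17)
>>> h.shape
(17,)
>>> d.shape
(7, 7)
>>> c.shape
(7, 23, 7, 23)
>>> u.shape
(7,)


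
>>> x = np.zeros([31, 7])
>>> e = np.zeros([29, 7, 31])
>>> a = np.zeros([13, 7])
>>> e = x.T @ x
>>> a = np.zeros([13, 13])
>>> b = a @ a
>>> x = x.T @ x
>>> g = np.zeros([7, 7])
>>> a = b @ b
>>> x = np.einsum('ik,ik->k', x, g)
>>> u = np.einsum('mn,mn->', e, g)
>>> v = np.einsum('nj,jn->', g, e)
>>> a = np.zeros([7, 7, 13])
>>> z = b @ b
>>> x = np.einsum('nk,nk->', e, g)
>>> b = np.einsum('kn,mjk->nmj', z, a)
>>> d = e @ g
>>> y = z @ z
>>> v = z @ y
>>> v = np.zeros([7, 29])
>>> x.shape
()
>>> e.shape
(7, 7)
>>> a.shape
(7, 7, 13)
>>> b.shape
(13, 7, 7)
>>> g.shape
(7, 7)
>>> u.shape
()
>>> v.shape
(7, 29)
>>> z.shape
(13, 13)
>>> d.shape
(7, 7)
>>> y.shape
(13, 13)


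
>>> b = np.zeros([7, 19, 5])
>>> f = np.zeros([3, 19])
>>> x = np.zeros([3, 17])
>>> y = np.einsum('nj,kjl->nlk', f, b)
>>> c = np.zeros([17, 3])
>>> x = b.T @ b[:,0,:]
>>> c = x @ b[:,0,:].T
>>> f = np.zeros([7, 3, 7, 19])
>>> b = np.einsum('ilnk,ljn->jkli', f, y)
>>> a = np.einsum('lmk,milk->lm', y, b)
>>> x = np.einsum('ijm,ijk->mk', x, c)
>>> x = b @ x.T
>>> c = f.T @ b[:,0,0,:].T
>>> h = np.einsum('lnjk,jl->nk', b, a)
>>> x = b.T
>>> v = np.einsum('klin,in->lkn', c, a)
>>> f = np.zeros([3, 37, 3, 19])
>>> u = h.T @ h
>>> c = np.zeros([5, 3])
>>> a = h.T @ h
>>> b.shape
(5, 19, 3, 7)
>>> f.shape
(3, 37, 3, 19)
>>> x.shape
(7, 3, 19, 5)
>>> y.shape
(3, 5, 7)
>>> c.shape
(5, 3)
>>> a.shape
(7, 7)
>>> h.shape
(19, 7)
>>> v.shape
(7, 19, 5)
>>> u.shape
(7, 7)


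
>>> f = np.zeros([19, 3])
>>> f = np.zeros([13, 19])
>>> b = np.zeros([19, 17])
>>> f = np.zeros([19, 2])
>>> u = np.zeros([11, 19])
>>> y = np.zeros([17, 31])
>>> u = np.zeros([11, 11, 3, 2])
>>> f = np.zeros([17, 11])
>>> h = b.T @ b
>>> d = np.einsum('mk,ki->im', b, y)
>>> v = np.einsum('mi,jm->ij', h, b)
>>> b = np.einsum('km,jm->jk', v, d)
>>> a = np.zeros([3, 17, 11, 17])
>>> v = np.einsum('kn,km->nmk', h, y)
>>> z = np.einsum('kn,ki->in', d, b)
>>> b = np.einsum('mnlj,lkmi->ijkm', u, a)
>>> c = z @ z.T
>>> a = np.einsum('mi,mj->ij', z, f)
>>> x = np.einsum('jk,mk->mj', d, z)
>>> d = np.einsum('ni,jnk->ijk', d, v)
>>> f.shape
(17, 11)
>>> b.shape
(17, 2, 17, 11)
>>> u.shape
(11, 11, 3, 2)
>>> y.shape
(17, 31)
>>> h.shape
(17, 17)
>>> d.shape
(19, 17, 17)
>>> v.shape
(17, 31, 17)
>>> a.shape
(19, 11)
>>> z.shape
(17, 19)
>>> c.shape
(17, 17)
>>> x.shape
(17, 31)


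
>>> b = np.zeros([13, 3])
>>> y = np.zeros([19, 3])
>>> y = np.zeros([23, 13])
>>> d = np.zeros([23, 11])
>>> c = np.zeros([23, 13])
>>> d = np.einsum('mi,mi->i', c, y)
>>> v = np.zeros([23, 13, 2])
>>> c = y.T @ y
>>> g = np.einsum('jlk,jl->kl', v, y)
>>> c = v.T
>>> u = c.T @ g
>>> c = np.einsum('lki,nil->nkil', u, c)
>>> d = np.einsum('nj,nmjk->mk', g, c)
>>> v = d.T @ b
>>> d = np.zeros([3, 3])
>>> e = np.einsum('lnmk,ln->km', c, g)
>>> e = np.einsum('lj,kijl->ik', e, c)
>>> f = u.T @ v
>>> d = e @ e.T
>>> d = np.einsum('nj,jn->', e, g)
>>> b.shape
(13, 3)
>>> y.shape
(23, 13)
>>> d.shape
()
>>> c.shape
(2, 13, 13, 23)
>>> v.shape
(23, 3)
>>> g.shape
(2, 13)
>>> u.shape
(23, 13, 13)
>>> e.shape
(13, 2)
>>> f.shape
(13, 13, 3)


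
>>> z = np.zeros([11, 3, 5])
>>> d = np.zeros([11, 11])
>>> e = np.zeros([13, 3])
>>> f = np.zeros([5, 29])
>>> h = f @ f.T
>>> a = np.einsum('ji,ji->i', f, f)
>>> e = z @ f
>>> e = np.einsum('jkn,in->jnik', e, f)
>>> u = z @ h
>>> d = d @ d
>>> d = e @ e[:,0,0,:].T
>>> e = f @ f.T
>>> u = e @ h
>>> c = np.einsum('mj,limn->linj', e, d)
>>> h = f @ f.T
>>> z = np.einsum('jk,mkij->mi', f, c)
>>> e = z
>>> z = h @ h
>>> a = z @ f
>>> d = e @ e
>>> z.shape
(5, 5)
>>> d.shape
(11, 11)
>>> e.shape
(11, 11)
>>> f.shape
(5, 29)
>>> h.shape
(5, 5)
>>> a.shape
(5, 29)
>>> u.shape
(5, 5)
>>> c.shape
(11, 29, 11, 5)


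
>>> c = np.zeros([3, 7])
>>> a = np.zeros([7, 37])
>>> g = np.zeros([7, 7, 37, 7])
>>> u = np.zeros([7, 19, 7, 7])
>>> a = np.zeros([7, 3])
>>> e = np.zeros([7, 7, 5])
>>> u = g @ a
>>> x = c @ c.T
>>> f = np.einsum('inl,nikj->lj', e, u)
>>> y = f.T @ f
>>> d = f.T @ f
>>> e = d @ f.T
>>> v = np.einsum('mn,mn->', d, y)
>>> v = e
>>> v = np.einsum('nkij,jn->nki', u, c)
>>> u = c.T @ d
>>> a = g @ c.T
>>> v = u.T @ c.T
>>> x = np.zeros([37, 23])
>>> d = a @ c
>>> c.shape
(3, 7)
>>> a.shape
(7, 7, 37, 3)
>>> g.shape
(7, 7, 37, 7)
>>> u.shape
(7, 3)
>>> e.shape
(3, 5)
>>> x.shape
(37, 23)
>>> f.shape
(5, 3)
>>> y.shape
(3, 3)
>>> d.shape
(7, 7, 37, 7)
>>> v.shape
(3, 3)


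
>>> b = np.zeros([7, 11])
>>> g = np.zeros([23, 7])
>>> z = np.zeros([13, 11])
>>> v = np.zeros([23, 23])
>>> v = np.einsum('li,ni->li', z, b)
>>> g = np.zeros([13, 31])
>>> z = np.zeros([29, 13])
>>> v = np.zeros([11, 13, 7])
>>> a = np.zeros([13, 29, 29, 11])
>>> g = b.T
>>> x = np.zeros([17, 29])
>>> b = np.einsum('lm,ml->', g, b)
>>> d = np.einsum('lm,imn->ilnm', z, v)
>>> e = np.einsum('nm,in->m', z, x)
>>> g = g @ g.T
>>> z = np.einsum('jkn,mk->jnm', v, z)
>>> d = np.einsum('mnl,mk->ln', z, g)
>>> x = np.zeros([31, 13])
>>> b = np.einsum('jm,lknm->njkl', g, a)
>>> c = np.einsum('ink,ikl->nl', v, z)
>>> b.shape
(29, 11, 29, 13)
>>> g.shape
(11, 11)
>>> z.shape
(11, 7, 29)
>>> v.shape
(11, 13, 7)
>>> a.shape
(13, 29, 29, 11)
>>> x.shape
(31, 13)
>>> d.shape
(29, 7)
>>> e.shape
(13,)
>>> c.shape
(13, 29)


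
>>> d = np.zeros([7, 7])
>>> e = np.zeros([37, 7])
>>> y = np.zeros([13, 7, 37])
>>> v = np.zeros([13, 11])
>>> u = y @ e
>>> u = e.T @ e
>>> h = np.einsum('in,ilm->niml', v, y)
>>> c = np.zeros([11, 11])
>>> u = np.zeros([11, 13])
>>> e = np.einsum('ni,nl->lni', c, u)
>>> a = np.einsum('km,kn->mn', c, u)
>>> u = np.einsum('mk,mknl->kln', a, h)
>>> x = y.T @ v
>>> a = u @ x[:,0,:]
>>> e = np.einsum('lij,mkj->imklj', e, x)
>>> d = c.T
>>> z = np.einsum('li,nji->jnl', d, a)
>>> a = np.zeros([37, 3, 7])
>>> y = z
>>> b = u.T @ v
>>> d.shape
(11, 11)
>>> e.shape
(11, 37, 7, 13, 11)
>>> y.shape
(7, 13, 11)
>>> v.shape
(13, 11)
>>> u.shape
(13, 7, 37)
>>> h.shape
(11, 13, 37, 7)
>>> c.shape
(11, 11)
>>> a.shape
(37, 3, 7)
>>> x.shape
(37, 7, 11)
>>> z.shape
(7, 13, 11)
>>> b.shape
(37, 7, 11)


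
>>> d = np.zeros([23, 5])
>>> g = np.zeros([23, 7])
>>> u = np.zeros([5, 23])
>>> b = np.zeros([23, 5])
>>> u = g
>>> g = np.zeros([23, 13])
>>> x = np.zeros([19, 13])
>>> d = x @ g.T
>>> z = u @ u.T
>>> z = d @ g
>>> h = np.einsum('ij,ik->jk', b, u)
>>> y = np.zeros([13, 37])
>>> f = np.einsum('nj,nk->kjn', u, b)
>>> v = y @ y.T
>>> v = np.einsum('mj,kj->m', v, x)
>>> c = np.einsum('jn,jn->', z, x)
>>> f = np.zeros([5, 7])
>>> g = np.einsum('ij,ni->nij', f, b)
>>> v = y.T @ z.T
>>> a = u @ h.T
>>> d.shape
(19, 23)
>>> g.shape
(23, 5, 7)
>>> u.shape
(23, 7)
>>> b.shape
(23, 5)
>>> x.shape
(19, 13)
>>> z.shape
(19, 13)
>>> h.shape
(5, 7)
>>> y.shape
(13, 37)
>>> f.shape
(5, 7)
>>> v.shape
(37, 19)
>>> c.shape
()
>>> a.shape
(23, 5)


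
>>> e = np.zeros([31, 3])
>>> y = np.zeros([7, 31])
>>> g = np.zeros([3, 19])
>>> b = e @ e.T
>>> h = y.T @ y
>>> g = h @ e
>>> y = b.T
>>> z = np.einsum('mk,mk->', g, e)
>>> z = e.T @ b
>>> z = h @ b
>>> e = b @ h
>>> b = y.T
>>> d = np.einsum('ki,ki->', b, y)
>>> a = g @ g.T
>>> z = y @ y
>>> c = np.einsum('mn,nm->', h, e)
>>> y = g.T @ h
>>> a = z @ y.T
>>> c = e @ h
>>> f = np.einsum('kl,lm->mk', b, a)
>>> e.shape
(31, 31)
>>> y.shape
(3, 31)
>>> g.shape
(31, 3)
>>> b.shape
(31, 31)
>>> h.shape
(31, 31)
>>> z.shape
(31, 31)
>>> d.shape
()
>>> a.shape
(31, 3)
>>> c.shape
(31, 31)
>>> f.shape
(3, 31)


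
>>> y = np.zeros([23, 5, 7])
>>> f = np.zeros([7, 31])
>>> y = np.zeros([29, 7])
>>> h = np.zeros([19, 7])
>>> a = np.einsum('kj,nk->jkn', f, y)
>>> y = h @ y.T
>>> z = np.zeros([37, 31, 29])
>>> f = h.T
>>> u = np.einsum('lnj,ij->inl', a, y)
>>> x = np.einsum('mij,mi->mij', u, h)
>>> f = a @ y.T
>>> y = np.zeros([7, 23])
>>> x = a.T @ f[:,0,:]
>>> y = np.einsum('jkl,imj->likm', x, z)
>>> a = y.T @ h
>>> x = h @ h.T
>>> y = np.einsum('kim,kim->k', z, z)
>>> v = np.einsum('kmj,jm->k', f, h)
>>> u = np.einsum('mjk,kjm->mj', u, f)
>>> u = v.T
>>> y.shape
(37,)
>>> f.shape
(31, 7, 19)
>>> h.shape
(19, 7)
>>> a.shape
(31, 7, 37, 7)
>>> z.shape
(37, 31, 29)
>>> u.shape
(31,)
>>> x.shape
(19, 19)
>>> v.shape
(31,)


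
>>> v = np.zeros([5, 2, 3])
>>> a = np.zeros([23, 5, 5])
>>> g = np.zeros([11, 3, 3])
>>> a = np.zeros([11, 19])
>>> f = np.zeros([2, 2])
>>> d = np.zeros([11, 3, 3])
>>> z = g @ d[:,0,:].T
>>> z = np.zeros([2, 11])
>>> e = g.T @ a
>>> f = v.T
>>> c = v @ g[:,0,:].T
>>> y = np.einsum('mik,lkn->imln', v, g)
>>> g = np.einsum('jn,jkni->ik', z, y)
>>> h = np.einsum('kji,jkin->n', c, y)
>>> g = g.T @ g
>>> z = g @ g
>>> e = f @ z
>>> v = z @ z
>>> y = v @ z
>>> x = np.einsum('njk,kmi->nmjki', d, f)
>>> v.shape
(5, 5)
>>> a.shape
(11, 19)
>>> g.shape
(5, 5)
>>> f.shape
(3, 2, 5)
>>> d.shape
(11, 3, 3)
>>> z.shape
(5, 5)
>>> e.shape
(3, 2, 5)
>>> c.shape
(5, 2, 11)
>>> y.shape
(5, 5)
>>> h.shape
(3,)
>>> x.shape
(11, 2, 3, 3, 5)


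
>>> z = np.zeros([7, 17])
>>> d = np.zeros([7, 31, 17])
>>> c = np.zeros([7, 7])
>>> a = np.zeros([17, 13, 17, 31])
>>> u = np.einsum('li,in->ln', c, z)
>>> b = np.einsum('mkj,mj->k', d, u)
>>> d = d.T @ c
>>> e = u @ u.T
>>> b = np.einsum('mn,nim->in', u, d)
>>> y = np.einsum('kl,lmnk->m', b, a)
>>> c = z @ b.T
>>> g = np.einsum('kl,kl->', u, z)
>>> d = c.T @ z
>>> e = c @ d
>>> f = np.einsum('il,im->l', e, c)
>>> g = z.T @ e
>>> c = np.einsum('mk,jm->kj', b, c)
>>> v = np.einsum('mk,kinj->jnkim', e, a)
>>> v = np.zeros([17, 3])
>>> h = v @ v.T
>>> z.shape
(7, 17)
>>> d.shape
(31, 17)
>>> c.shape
(17, 7)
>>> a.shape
(17, 13, 17, 31)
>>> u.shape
(7, 17)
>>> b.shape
(31, 17)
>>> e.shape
(7, 17)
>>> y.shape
(13,)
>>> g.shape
(17, 17)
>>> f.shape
(17,)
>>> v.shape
(17, 3)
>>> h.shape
(17, 17)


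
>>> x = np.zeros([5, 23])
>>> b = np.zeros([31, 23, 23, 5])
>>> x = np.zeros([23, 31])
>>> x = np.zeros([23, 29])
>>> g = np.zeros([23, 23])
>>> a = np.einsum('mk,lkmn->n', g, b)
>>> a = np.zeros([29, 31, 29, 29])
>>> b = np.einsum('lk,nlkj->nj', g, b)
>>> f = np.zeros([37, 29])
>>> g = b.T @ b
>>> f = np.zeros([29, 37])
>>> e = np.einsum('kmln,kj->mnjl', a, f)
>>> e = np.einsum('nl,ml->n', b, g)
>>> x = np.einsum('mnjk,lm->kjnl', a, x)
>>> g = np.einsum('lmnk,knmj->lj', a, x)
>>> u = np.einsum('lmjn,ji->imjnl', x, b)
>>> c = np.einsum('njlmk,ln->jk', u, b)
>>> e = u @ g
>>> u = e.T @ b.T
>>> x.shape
(29, 29, 31, 23)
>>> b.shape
(31, 5)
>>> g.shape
(29, 23)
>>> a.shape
(29, 31, 29, 29)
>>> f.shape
(29, 37)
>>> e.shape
(5, 29, 31, 23, 23)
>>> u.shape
(23, 23, 31, 29, 31)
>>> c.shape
(29, 29)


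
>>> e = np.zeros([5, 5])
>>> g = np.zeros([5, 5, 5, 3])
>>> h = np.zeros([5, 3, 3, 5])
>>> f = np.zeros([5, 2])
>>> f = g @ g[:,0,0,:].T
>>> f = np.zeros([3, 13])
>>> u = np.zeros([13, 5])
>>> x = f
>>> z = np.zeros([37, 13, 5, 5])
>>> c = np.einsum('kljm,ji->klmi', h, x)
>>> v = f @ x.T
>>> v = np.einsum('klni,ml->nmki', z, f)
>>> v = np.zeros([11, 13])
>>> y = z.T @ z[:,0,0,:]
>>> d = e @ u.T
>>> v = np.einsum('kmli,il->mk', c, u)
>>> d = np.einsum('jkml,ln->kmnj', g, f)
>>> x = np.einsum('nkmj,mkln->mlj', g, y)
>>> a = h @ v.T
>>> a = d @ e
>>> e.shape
(5, 5)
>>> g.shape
(5, 5, 5, 3)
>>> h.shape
(5, 3, 3, 5)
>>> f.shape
(3, 13)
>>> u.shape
(13, 5)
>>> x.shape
(5, 13, 3)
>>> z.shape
(37, 13, 5, 5)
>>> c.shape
(5, 3, 5, 13)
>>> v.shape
(3, 5)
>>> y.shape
(5, 5, 13, 5)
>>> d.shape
(5, 5, 13, 5)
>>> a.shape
(5, 5, 13, 5)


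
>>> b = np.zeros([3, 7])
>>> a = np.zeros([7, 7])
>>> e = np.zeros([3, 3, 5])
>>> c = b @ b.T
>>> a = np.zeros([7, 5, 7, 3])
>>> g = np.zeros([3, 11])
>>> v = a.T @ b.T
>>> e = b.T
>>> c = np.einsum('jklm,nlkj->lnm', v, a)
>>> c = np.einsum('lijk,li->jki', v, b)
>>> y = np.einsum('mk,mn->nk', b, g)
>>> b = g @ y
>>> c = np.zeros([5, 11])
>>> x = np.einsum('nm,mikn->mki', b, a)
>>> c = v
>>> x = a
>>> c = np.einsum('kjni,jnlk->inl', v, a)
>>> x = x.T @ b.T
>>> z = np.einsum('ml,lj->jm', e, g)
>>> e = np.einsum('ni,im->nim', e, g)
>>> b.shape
(3, 7)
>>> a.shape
(7, 5, 7, 3)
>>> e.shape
(7, 3, 11)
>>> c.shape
(3, 5, 7)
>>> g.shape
(3, 11)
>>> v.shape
(3, 7, 5, 3)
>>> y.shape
(11, 7)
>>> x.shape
(3, 7, 5, 3)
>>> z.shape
(11, 7)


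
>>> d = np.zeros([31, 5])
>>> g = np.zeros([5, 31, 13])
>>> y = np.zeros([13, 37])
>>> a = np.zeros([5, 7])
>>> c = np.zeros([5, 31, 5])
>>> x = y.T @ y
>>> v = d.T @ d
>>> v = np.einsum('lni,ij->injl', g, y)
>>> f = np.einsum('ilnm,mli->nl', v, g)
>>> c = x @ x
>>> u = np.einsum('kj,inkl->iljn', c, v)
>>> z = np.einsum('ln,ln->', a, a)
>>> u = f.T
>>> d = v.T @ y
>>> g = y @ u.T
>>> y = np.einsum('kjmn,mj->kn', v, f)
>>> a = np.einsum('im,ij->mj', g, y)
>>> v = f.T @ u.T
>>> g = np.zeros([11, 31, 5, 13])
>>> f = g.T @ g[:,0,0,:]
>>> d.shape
(5, 37, 31, 37)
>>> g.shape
(11, 31, 5, 13)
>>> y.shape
(13, 5)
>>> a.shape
(31, 5)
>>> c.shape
(37, 37)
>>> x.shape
(37, 37)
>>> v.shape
(31, 31)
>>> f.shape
(13, 5, 31, 13)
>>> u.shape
(31, 37)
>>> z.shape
()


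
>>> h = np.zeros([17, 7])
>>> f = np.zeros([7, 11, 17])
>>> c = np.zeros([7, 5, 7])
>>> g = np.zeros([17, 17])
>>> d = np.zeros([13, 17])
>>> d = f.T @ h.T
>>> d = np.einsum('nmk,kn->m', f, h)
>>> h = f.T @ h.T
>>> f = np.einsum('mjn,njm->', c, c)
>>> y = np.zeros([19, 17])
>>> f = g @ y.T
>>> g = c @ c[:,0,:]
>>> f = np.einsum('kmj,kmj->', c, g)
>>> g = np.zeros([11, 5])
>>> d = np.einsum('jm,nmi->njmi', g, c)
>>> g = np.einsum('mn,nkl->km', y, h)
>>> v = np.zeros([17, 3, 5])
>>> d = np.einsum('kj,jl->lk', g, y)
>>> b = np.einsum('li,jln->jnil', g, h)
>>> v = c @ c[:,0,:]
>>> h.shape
(17, 11, 17)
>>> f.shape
()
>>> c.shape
(7, 5, 7)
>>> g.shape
(11, 19)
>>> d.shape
(17, 11)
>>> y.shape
(19, 17)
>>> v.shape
(7, 5, 7)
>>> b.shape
(17, 17, 19, 11)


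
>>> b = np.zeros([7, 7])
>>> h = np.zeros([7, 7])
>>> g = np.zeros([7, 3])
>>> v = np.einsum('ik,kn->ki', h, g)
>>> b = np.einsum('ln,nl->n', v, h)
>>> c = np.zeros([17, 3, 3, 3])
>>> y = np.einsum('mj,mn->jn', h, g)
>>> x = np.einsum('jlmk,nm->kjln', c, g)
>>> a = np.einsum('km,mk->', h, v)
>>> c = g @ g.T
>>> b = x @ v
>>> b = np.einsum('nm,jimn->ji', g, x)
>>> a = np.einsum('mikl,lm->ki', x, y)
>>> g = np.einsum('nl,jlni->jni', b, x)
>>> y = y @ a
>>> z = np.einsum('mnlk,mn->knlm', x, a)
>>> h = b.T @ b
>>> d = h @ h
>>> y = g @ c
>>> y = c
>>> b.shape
(3, 17)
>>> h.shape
(17, 17)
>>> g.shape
(3, 3, 7)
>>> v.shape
(7, 7)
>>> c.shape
(7, 7)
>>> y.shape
(7, 7)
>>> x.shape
(3, 17, 3, 7)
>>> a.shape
(3, 17)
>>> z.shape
(7, 17, 3, 3)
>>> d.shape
(17, 17)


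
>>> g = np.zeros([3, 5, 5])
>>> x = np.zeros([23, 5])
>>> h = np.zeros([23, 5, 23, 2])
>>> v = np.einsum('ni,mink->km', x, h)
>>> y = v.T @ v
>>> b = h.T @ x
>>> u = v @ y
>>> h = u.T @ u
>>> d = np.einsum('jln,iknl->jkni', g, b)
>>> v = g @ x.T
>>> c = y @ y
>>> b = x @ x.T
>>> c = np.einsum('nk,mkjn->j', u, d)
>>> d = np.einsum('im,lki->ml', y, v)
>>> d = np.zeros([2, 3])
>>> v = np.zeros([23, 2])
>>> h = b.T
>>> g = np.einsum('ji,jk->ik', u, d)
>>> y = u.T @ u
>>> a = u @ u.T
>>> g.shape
(23, 3)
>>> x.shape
(23, 5)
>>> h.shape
(23, 23)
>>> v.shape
(23, 2)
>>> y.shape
(23, 23)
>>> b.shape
(23, 23)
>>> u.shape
(2, 23)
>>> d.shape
(2, 3)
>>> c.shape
(5,)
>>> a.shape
(2, 2)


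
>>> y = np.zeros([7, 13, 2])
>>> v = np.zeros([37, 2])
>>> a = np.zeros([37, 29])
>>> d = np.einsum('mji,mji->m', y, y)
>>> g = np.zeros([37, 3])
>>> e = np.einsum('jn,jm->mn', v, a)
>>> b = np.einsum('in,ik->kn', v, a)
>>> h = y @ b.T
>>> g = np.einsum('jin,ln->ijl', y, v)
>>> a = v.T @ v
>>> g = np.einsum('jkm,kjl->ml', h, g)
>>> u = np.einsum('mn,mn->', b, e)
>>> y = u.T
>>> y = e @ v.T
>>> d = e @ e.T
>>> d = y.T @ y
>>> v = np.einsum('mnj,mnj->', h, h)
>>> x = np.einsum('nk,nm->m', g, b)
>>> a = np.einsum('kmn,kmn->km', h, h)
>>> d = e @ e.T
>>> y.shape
(29, 37)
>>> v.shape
()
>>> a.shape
(7, 13)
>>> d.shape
(29, 29)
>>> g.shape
(29, 37)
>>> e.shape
(29, 2)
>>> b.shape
(29, 2)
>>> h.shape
(7, 13, 29)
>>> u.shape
()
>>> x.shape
(2,)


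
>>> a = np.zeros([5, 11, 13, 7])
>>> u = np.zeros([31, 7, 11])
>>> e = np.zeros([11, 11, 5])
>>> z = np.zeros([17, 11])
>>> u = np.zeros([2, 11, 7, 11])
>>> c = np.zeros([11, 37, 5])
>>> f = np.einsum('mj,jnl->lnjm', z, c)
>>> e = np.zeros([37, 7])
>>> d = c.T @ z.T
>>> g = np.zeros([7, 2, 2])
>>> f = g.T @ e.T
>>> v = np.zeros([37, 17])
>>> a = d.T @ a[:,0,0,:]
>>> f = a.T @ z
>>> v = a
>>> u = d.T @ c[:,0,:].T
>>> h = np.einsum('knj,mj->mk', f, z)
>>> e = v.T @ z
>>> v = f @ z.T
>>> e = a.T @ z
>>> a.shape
(17, 37, 7)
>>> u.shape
(17, 37, 11)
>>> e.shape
(7, 37, 11)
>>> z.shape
(17, 11)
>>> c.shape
(11, 37, 5)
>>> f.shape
(7, 37, 11)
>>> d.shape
(5, 37, 17)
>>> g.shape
(7, 2, 2)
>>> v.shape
(7, 37, 17)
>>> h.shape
(17, 7)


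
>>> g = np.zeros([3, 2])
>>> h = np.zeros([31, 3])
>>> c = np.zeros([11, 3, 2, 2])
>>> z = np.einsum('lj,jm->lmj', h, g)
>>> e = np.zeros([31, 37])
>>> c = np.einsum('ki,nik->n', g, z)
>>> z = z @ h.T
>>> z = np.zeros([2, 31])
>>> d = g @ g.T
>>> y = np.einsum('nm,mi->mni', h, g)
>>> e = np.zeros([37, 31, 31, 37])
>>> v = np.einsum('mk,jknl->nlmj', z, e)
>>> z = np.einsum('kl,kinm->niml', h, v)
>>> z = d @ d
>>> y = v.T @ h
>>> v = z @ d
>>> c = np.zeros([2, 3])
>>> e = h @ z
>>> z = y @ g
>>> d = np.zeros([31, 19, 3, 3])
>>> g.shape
(3, 2)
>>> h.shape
(31, 3)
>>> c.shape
(2, 3)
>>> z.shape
(37, 2, 37, 2)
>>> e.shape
(31, 3)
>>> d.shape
(31, 19, 3, 3)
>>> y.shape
(37, 2, 37, 3)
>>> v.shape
(3, 3)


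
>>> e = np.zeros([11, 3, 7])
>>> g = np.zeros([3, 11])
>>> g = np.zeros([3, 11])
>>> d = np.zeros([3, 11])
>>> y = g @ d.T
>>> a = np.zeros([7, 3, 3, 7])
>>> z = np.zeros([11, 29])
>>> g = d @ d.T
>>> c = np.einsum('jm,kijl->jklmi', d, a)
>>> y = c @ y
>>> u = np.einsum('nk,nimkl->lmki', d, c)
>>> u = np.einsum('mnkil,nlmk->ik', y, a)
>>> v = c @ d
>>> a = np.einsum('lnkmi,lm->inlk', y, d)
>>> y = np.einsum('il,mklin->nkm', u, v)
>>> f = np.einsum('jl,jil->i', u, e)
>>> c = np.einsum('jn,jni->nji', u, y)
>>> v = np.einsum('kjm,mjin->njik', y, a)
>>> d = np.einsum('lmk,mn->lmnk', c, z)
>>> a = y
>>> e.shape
(11, 3, 7)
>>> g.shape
(3, 3)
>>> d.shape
(7, 11, 29, 3)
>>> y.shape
(11, 7, 3)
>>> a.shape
(11, 7, 3)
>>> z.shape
(11, 29)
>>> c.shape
(7, 11, 3)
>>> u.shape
(11, 7)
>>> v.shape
(7, 7, 3, 11)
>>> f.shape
(3,)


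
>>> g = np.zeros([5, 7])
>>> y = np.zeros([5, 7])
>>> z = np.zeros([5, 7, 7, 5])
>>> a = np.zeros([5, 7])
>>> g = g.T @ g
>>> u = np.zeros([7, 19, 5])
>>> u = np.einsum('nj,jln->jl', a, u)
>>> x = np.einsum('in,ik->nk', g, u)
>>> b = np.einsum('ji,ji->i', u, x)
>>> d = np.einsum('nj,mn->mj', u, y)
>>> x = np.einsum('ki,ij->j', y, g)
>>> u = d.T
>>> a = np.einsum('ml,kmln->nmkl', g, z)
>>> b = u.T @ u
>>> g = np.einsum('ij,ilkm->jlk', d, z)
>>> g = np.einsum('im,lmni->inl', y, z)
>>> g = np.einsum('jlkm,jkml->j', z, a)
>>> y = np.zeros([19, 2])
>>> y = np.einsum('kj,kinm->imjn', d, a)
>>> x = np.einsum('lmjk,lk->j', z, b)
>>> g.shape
(5,)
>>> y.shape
(7, 7, 19, 5)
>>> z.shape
(5, 7, 7, 5)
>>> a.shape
(5, 7, 5, 7)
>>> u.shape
(19, 5)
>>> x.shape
(7,)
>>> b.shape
(5, 5)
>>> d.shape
(5, 19)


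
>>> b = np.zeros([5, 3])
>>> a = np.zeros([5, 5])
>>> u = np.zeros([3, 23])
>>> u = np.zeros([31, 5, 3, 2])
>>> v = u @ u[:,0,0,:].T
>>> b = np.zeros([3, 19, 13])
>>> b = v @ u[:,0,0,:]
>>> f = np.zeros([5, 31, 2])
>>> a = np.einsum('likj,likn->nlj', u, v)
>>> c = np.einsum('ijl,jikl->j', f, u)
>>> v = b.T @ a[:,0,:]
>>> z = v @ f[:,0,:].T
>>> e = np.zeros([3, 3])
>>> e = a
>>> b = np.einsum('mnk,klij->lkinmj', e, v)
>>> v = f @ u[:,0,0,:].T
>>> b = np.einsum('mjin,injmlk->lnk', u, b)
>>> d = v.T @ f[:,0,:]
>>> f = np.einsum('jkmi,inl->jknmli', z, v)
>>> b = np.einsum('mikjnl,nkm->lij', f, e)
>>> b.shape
(5, 3, 5)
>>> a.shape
(31, 31, 2)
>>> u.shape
(31, 5, 3, 2)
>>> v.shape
(5, 31, 31)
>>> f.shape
(2, 3, 31, 5, 31, 5)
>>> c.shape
(31,)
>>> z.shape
(2, 3, 5, 5)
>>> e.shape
(31, 31, 2)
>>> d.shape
(31, 31, 2)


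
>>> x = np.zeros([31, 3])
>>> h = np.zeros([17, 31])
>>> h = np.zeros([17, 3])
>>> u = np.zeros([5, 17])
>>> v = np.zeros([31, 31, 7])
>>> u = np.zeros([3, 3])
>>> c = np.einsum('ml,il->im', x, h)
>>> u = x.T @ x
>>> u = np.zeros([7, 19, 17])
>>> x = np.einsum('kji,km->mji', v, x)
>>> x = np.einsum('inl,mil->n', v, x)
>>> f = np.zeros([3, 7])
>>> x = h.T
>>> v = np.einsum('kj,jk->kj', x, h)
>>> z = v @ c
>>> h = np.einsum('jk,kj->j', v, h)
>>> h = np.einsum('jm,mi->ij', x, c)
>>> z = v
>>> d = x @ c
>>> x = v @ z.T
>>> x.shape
(3, 3)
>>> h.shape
(31, 3)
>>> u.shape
(7, 19, 17)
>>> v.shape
(3, 17)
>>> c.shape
(17, 31)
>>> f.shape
(3, 7)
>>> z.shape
(3, 17)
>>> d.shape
(3, 31)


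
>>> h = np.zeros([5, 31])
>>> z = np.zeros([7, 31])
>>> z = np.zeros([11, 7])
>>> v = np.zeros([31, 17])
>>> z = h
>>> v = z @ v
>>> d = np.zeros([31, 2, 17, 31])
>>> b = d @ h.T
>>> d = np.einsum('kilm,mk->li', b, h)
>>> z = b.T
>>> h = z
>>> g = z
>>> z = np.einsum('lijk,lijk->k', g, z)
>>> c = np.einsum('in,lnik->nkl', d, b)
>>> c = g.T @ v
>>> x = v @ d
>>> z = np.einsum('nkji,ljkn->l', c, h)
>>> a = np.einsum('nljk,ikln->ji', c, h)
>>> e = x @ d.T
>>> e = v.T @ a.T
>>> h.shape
(5, 17, 2, 31)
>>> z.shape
(5,)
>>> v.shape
(5, 17)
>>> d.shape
(17, 2)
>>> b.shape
(31, 2, 17, 5)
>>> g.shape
(5, 17, 2, 31)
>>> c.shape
(31, 2, 17, 17)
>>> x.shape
(5, 2)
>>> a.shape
(17, 5)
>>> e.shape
(17, 17)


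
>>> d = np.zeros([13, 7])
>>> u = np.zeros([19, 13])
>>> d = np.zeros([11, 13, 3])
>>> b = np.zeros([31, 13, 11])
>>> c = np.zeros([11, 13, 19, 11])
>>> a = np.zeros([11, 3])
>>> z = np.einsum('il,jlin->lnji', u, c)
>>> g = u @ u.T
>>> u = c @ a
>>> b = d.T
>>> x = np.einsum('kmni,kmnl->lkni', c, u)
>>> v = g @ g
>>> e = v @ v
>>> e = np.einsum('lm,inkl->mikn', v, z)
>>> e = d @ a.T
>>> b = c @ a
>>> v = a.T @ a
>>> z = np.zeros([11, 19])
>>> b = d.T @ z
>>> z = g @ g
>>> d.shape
(11, 13, 3)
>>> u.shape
(11, 13, 19, 3)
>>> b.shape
(3, 13, 19)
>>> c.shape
(11, 13, 19, 11)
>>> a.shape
(11, 3)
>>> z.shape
(19, 19)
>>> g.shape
(19, 19)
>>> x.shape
(3, 11, 19, 11)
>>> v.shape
(3, 3)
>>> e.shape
(11, 13, 11)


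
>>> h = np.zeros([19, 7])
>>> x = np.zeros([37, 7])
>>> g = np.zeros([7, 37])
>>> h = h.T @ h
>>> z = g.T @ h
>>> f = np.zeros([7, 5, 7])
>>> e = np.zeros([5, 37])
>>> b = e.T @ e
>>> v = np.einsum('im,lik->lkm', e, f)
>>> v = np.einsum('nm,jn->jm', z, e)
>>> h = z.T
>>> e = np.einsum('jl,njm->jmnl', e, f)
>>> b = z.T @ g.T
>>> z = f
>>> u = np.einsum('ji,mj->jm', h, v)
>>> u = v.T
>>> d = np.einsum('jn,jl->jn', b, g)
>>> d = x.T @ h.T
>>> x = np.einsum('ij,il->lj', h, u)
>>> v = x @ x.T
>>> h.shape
(7, 37)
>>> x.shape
(5, 37)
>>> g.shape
(7, 37)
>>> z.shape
(7, 5, 7)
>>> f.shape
(7, 5, 7)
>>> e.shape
(5, 7, 7, 37)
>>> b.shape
(7, 7)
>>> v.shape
(5, 5)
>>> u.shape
(7, 5)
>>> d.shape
(7, 7)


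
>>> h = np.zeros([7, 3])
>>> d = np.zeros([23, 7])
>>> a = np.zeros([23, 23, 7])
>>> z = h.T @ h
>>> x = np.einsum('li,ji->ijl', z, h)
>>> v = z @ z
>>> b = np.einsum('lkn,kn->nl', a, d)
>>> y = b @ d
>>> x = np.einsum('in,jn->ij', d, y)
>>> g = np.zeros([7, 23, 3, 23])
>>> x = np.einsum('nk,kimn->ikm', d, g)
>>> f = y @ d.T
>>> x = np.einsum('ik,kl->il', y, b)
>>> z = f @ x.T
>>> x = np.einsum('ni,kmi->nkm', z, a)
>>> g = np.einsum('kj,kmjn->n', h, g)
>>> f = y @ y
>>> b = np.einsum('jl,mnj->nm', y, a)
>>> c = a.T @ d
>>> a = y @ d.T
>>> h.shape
(7, 3)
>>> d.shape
(23, 7)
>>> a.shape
(7, 23)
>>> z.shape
(7, 7)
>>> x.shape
(7, 23, 23)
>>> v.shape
(3, 3)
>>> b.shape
(23, 23)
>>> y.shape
(7, 7)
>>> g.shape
(23,)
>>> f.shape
(7, 7)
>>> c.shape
(7, 23, 7)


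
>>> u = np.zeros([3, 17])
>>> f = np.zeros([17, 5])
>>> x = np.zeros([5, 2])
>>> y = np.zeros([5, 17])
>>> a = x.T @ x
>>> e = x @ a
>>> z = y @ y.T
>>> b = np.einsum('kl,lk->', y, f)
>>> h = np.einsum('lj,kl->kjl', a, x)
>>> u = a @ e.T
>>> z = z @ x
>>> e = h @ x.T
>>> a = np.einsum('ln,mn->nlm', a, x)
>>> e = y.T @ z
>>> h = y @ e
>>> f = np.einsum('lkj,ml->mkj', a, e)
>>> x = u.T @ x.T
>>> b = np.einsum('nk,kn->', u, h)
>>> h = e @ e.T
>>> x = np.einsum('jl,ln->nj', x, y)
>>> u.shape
(2, 5)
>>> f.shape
(17, 2, 5)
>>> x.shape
(17, 5)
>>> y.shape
(5, 17)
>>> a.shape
(2, 2, 5)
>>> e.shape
(17, 2)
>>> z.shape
(5, 2)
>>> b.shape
()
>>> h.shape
(17, 17)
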